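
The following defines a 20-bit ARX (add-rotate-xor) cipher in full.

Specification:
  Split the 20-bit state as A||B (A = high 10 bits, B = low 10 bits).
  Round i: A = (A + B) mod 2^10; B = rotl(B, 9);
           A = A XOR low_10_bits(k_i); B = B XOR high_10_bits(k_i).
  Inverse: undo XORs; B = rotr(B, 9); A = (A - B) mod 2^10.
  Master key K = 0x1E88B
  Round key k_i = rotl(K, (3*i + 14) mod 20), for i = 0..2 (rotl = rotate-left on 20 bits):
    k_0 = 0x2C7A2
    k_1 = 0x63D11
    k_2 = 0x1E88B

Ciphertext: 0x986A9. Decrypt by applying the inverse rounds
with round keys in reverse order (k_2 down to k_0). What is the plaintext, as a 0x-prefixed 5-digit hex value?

0x779C2

s_0 = ciphertext = 0x986A9
s_1 = InvRound(s_0, k_2) = 0x50DA7
s_2 = InvRound(s_1, k_1) = 0x00850
s_3 = InvRound(s_2, k_0) = 0x779C2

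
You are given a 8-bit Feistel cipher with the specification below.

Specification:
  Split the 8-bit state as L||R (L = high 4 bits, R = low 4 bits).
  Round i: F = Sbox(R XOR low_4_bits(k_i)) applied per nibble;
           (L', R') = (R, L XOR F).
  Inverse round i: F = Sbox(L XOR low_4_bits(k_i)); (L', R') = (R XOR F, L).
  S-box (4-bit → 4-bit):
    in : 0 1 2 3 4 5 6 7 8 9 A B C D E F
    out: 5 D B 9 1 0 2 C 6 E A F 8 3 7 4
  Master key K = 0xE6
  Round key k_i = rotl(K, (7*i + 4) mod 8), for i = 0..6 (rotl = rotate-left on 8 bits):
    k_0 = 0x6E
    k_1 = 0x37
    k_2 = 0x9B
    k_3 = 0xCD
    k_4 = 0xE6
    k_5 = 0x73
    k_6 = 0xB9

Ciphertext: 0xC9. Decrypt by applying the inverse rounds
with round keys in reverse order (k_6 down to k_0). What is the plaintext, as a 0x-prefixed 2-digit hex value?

s_0 = ciphertext = 0xC9
s_1 = InvRound(s_0, k_6) = 0x9C
s_2 = InvRound(s_1, k_5) = 0x69
s_3 = InvRound(s_2, k_4) = 0xC6
s_4 = InvRound(s_3, k_3) = 0xBC
s_5 = InvRound(s_4, k_2) = 0x9B
s_6 = InvRound(s_5, k_1) = 0xC9
s_7 = InvRound(s_6, k_0) = 0x2C

0x2C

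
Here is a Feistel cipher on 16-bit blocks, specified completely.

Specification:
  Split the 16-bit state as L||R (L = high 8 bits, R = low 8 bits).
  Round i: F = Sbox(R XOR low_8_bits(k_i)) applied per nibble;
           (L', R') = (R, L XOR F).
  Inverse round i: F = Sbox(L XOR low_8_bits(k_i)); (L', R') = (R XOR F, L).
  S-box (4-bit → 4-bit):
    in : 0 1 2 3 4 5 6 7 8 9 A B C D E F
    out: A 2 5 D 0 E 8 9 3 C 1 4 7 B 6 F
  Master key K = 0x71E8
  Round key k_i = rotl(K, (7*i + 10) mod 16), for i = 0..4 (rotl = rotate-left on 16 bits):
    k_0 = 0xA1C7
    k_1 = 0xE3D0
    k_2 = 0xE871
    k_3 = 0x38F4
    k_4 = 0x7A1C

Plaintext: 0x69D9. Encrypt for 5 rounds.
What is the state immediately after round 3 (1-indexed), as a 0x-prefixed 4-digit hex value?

s_0 = plaintext = 0x69D9
s_1 = Round(s_0, k_0) = 0xD94F
s_2 = Round(s_1, k_1) = 0x4F16
s_3 = Round(s_2, k_2) = 0x16C6
s_4 = Round(s_3, k_3) = 0xC6C3
s_5 = Round(s_4, k_4) = 0xC379

0x16C6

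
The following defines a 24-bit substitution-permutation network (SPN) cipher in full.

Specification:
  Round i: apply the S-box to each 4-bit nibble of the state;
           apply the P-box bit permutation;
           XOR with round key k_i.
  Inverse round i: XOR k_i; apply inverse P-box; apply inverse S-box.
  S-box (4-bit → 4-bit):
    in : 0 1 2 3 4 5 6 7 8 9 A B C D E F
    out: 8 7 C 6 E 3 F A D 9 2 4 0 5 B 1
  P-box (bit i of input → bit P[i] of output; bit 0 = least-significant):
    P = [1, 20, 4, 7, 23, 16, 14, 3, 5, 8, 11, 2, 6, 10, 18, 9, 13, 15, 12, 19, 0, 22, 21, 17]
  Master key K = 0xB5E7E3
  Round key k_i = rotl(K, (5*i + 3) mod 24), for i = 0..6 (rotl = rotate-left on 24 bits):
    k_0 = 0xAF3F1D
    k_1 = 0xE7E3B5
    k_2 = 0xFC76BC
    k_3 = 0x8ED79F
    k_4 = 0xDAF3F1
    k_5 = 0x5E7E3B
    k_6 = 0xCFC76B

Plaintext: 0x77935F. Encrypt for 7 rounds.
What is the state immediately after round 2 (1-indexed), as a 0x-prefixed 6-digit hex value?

s_0 = plaintext = 0x77935F
s_1 = Round(s_0, k_0) = 0x64B45F
s_2 = Round(s_1, k_1) = 0x087AB2
s_3 = Round(s_2, k_2) = 0xF6012C
s_4 = Round(s_3, k_3) = 0x862CB6
s_5 = Round(s_4, k_4) = 0xE40162
s_6 = Round(s_5, k_5) = 0x95A582
s_7 = Round(s_6, k_6) = 0x4D22D2

0x087AB2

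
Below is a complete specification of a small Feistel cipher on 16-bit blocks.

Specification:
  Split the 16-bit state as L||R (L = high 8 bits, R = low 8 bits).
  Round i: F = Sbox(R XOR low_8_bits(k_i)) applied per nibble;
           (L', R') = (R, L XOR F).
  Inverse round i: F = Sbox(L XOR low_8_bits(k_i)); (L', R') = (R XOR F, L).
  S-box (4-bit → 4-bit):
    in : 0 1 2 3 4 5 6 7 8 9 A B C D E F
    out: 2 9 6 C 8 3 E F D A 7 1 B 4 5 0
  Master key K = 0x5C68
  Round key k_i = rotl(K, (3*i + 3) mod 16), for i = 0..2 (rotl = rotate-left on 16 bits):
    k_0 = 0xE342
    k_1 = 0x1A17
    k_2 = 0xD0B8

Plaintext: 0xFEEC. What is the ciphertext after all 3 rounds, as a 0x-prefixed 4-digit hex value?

s_0 = plaintext = 0xFEEC
s_1 = Round(s_0, k_0) = 0xEC8B
s_2 = Round(s_1, k_1) = 0x8B47
s_3 = Round(s_2, k_2) = 0x478B

0x478B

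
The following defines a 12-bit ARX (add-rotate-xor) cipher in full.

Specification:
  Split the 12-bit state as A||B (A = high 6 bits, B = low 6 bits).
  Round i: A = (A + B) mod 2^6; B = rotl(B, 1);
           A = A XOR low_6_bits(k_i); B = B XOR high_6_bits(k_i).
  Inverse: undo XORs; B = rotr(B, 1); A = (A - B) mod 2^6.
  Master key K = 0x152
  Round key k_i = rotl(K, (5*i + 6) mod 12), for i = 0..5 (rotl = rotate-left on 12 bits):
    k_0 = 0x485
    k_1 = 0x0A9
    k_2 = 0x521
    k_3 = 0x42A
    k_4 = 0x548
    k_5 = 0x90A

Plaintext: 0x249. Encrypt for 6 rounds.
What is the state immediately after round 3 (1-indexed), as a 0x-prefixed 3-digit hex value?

0x850

s_0 = plaintext = 0x249
s_1 = Round(s_0, k_0) = 0x5C0
s_2 = Round(s_1, k_1) = 0xF82
s_3 = Round(s_2, k_2) = 0x850
s_4 = Round(s_3, k_3) = 0x6F0
s_5 = Round(s_4, k_4) = 0x0F4
s_6 = Round(s_5, k_5) = 0xF4D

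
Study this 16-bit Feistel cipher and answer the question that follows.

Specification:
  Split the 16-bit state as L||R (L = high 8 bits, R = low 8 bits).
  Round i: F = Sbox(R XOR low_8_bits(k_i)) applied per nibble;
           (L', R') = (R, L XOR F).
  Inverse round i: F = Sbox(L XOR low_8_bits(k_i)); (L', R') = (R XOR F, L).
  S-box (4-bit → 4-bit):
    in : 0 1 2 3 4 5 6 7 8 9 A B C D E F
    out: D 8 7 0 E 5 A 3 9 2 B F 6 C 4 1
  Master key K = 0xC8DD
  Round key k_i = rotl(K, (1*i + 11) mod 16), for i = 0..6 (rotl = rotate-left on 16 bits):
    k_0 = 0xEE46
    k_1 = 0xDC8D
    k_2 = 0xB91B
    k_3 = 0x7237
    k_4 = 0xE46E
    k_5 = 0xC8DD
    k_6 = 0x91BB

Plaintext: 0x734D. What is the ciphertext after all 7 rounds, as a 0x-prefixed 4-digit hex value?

0xE00C

s_0 = plaintext = 0x734D
s_1 = Round(s_0, k_0) = 0x4DAC
s_2 = Round(s_1, k_1) = 0xAC35
s_3 = Round(s_2, k_2) = 0x35D8
s_4 = Round(s_3, k_3) = 0xD874
s_5 = Round(s_4, k_4) = 0x7453
s_6 = Round(s_5, k_5) = 0x53E0
s_7 = Round(s_6, k_6) = 0xE00C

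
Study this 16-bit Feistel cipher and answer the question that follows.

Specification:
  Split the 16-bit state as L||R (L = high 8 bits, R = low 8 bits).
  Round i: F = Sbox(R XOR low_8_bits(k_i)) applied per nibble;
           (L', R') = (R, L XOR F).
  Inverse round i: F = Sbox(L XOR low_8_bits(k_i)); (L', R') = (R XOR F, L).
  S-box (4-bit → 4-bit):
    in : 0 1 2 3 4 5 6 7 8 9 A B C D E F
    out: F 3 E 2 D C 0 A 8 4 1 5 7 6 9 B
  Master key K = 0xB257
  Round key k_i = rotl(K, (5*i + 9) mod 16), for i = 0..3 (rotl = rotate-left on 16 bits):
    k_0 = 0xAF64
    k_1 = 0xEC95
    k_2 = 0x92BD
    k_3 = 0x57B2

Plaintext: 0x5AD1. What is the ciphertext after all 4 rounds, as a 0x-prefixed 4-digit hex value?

0xEF55

s_0 = plaintext = 0x5AD1
s_1 = Round(s_0, k_0) = 0xD106
s_2 = Round(s_1, k_1) = 0x0693
s_3 = Round(s_2, k_2) = 0x93EF
s_4 = Round(s_3, k_3) = 0xEF55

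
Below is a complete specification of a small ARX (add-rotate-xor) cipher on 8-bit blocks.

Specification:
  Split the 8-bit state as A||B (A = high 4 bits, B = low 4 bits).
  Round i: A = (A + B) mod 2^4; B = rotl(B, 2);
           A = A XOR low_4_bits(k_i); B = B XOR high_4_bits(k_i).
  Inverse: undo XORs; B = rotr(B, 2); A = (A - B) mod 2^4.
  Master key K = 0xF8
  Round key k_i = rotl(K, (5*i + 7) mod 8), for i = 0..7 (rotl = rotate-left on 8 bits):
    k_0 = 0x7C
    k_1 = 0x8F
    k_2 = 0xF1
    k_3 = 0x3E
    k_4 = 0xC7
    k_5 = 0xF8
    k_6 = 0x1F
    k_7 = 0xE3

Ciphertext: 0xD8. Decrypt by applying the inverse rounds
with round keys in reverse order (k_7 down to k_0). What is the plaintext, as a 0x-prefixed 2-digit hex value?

0x67

s_0 = ciphertext = 0xD8
s_1 = InvRound(s_0, k_7) = 0x59
s_2 = InvRound(s_1, k_6) = 0x82
s_3 = InvRound(s_2, k_5) = 0x97
s_4 = InvRound(s_3, k_4) = 0x0E
s_5 = InvRound(s_4, k_3) = 0x77
s_6 = InvRound(s_5, k_2) = 0x42
s_7 = InvRound(s_6, k_1) = 0x1A
s_8 = InvRound(s_7, k_0) = 0x67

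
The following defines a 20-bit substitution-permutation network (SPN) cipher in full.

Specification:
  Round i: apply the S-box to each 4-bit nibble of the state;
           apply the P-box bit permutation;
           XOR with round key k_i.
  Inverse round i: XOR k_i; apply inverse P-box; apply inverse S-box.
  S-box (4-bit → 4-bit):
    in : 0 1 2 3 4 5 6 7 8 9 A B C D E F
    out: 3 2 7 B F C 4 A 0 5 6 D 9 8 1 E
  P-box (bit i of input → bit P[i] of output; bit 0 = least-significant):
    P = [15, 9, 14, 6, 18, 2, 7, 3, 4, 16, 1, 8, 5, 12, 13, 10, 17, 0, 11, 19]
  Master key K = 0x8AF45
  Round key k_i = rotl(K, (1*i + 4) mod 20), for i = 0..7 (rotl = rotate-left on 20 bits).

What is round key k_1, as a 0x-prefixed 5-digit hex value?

K = 0x8AF45
k_0 = rotl(K, (1*0+4) mod 20) = rotl(K, 4) = 0xAF458
k_1 = rotl(K, (1*1+4) mod 20) = rotl(K, 5) = 0x5E8B1

0x5E8B1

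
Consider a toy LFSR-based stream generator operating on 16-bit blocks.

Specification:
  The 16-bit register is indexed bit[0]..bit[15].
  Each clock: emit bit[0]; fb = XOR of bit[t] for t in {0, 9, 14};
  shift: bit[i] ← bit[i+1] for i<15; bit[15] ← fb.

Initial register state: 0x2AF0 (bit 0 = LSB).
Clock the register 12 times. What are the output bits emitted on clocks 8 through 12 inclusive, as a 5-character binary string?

10101

reg_0 = 0x2AF0
clock 1: out=0, reg = 0x9578
clock 2: out=0, reg = 0x4ABC
clock 3: out=0, reg = 0x255E
clock 4: out=0, reg = 0x12AF
clock 5: out=1, reg = 0x0957
clock 6: out=1, reg = 0x84AB
clock 7: out=1, reg = 0xC255
clock 8: out=1, reg = 0xE12A
clock 9: out=0, reg = 0xF095
clock 10: out=1, reg = 0x784A
clock 11: out=0, reg = 0xBC25
clock 12: out=1, reg = 0xDE12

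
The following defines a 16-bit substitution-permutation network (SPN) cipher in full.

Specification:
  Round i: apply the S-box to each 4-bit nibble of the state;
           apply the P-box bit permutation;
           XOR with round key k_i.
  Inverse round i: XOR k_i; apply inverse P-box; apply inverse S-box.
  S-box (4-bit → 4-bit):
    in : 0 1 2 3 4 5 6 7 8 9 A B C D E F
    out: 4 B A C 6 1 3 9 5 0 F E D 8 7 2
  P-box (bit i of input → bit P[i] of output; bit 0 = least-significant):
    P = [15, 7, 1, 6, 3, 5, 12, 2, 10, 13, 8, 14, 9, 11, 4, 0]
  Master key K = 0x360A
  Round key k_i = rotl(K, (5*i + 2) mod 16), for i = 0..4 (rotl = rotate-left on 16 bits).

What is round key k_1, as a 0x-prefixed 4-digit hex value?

0x051B

K = 0x360A
k_0 = rotl(K, (5*0+2) mod 16) = rotl(K, 2) = 0xD828
k_1 = rotl(K, (5*1+2) mod 16) = rotl(K, 7) = 0x051B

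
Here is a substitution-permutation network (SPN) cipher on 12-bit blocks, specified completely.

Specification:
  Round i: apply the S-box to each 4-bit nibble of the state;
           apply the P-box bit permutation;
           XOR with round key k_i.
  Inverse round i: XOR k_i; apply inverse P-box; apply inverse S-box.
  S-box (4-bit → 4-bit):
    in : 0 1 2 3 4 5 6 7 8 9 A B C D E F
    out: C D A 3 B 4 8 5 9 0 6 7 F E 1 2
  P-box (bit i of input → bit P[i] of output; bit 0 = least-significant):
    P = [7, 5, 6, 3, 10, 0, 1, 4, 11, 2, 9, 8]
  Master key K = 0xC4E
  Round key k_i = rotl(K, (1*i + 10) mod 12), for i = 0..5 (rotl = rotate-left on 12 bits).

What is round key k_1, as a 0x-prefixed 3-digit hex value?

0x627

K = 0xC4E
k_0 = rotl(K, (1*0+10) mod 12) = rotl(K, 10) = 0xB13
k_1 = rotl(K, (1*1+10) mod 12) = rotl(K, 11) = 0x627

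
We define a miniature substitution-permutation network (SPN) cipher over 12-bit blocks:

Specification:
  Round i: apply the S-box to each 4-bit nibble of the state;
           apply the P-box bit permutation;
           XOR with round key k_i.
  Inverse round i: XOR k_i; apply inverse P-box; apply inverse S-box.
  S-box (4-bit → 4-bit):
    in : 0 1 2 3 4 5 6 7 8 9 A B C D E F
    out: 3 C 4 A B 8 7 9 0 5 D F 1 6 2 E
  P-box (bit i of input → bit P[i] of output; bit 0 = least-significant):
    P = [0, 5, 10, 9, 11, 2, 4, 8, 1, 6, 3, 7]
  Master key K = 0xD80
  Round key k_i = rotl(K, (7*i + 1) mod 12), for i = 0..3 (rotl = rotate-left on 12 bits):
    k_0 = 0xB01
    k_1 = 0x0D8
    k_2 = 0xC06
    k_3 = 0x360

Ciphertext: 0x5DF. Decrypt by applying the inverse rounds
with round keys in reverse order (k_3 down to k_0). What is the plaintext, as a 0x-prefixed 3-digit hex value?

0xE1F

s_0 = ciphertext = 0x5DF
s_1 = InvRound(s_0, k_3) = 0xADB
s_2 = InvRound(s_1, k_2) = 0xFDA
s_3 = InvRound(s_2, k_1) = 0xC71
s_4 = InvRound(s_3, k_0) = 0xE1F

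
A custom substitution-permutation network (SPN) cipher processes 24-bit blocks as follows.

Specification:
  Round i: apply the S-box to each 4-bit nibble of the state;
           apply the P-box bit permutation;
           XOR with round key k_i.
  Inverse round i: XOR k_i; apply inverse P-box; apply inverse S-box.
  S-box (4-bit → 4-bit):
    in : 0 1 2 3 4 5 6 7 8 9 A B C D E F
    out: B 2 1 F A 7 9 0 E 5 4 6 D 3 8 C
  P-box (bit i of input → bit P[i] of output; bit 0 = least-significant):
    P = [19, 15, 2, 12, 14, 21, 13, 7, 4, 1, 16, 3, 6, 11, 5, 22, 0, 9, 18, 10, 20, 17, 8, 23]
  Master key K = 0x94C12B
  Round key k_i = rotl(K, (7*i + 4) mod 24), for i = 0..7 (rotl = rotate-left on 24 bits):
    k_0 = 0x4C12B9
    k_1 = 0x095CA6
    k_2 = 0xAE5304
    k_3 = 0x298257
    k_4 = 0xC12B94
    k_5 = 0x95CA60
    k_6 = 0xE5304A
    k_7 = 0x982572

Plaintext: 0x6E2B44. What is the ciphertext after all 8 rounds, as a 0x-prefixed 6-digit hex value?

0x178993

s_0 = plaintext = 0x6E2B44
s_1 = Round(s_0, k_0) = 0xFD867B
s_2 = Round(s_1, k_1) = 0xC9D79B
s_3 = Round(s_2, k_2) = 0x3ABA41
s_4 = Round(s_3, k_3) = 0x9E0BF7
s_5 = Round(s_4, k_4) = 0x900656
s_6 = Round(s_5, k_5) = 0xEDB539
s_7 = Round(s_6, k_6) = 0x4C5AFD
s_8 = Round(s_7, k_7) = 0x178993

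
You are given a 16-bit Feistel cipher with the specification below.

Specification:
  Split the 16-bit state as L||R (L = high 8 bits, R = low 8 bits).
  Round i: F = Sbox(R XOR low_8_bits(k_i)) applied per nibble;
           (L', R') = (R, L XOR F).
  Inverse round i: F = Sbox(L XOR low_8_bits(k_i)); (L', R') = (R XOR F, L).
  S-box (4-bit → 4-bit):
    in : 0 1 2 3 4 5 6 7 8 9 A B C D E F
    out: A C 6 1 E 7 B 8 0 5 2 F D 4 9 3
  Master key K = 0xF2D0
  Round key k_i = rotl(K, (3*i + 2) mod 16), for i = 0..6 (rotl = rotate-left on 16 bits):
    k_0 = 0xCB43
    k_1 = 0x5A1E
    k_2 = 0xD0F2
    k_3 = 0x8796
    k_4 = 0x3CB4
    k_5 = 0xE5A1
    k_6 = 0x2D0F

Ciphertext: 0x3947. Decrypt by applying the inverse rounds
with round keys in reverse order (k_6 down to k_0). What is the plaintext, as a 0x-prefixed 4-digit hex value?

0x277C

s_0 = ciphertext = 0x3947
s_1 = InvRound(s_0, k_6) = 0x5C39
s_2 = InvRound(s_1, k_5) = 0x0D5C
s_3 = InvRound(s_2, k_4) = 0xA90D
s_4 = InvRound(s_3, k_3) = 0x1EA9
s_5 = InvRound(s_4, k_2) = 0x341E
s_6 = InvRound(s_5, k_1) = 0x7C34
s_7 = InvRound(s_6, k_0) = 0x277C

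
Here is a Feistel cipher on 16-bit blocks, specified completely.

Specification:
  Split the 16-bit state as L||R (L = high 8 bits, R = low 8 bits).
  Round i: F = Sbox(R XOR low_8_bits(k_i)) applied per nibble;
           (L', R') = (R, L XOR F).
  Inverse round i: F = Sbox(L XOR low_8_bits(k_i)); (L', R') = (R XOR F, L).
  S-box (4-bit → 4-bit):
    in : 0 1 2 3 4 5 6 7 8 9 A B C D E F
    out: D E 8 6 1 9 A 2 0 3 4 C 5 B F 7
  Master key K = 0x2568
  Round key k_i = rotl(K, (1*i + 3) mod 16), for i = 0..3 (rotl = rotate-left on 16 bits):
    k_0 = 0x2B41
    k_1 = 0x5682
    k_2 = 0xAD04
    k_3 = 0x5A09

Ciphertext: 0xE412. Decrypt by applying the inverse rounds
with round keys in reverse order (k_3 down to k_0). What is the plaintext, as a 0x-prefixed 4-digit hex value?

s_0 = ciphertext = 0xE412
s_1 = InvRound(s_0, k_3) = 0xE9E4
s_2 = InvRound(s_1, k_2) = 0x1FE9
s_3 = InvRound(s_2, k_1) = 0xD21F
s_4 = InvRound(s_3, k_0) = 0x29D2

0x29D2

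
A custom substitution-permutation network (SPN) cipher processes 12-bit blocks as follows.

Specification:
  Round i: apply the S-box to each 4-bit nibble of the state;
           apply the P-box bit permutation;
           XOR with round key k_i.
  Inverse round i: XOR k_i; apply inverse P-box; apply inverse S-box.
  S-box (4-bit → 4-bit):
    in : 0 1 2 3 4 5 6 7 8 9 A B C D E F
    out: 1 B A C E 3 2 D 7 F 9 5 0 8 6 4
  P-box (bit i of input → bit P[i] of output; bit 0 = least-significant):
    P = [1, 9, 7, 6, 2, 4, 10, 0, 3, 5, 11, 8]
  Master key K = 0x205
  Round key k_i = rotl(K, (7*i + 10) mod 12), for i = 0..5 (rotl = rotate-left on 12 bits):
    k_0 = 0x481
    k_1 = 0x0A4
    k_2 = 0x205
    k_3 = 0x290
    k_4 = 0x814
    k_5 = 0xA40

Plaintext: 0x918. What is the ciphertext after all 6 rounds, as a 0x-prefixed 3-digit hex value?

s_0 = plaintext = 0x918
s_1 = Round(s_0, k_0) = 0xF3E
s_2 = Round(s_1, k_1) = 0xE25
s_3 = Round(s_2, k_2) = 0x836
s_4 = Round(s_3, k_3) = 0xCB9
s_5 = Round(s_4, k_4) = 0xED2
s_6 = Round(s_5, k_5) = 0x021

0x021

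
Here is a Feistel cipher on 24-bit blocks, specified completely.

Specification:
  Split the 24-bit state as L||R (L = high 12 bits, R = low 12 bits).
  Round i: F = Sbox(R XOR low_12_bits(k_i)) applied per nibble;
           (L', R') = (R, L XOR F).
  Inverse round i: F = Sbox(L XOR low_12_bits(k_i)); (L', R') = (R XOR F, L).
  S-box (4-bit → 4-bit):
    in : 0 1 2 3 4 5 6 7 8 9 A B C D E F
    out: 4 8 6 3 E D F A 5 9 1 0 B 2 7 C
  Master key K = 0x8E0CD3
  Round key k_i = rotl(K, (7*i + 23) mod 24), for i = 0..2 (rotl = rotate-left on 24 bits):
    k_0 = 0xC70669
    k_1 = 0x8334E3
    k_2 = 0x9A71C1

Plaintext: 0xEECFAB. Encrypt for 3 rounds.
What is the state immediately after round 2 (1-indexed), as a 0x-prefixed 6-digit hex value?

0x75ACA2

s_0 = plaintext = 0xEECFAB
s_1 = Round(s_0, k_0) = 0xFAB75A
s_2 = Round(s_1, k_1) = 0x75ACA2
s_3 = Round(s_2, k_2) = 0xCA25A9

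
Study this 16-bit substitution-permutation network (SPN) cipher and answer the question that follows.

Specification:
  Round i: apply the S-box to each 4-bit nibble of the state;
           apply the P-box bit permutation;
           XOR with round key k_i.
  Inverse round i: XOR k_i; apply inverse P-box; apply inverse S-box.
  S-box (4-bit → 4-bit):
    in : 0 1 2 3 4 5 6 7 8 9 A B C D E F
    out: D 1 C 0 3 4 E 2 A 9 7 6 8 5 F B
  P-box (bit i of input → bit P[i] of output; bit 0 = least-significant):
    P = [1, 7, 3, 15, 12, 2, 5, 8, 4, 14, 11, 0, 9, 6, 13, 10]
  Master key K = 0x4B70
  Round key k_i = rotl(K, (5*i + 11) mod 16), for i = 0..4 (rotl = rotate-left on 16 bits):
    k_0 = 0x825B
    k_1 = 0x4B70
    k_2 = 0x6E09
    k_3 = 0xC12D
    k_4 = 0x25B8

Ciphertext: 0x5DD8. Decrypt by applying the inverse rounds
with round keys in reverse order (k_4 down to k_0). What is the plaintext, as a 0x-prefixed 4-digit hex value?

0x90D0

s_0 = ciphertext = 0x5DD8
s_1 = InvRound(s_0, k_4) = 0xBBD3
s_2 = InvRound(s_1, k_3) = 0xAAAA
s_3 = InvRound(s_2, k_2) = 0xC85F
s_4 = InvRound(s_3, k_1) = 0x1C60
s_5 = InvRound(s_4, k_0) = 0x90D0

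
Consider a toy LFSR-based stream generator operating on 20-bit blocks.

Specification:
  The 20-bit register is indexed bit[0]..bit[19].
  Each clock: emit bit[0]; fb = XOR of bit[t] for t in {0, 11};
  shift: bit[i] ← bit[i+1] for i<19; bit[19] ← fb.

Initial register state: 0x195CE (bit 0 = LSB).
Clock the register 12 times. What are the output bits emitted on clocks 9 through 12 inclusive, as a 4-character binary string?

1010

reg_0 = 0x195CE
clock 1: out=0, reg = 0x0CAE7
clock 2: out=1, reg = 0x06573
clock 3: out=1, reg = 0x832B9
clock 4: out=1, reg = 0xC195C
clock 5: out=0, reg = 0xE0CAE
clock 6: out=0, reg = 0xF0657
clock 7: out=1, reg = 0xF832B
clock 8: out=1, reg = 0xFC195
clock 9: out=1, reg = 0xFE0CA
clock 10: out=0, reg = 0x7F065
clock 11: out=1, reg = 0xBF832
clock 12: out=0, reg = 0xDFC19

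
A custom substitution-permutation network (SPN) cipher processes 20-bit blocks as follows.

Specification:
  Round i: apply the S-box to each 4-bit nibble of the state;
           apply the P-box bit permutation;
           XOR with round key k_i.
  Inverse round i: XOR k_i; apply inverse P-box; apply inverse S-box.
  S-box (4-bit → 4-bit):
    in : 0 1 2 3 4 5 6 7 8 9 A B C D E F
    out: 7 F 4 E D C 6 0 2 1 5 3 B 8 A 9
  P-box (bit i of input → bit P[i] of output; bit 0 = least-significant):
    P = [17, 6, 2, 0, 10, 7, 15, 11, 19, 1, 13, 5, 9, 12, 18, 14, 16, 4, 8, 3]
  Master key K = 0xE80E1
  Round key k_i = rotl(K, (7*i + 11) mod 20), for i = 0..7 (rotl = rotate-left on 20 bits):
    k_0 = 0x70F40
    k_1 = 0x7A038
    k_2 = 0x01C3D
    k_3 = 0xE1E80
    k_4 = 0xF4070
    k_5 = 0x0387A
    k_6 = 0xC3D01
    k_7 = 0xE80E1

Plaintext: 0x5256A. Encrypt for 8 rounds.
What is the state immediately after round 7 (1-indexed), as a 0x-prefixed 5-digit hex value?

s_0 = plaintext = 0x5256A
s_1 = Round(s_0, k_0) = 0x1AEEC
s_2 = Round(s_1, k_1) = 0x0ABC3
s_3 = Round(s_2, k_2) = 0xD13EA
s_4 = Round(s_3, k_3) = 0x8642E
s_5 = Round(s_4, k_4) = 0x3F001
s_6 = Round(s_5, k_5) = 0xADFA5
s_7 = Round(s_6, k_6) = 0x5F824
s_8 = Round(s_7, k_7) = 0xC43EE

0x5F824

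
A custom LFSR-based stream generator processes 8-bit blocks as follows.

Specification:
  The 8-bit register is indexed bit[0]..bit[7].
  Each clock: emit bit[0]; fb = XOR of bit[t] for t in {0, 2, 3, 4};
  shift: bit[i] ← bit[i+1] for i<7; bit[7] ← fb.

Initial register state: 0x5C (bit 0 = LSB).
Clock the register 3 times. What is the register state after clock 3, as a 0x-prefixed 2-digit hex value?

reg_0 = 0x5C
clock 1: out=0, reg = 0xAE
clock 2: out=0, reg = 0x57
clock 3: out=1, reg = 0xAB

0xAB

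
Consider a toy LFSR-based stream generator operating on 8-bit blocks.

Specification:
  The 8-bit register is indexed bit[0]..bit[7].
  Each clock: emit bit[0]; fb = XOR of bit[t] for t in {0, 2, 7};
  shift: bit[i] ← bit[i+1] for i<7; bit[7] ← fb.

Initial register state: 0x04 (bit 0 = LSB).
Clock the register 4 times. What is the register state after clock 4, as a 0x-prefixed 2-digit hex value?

reg_0 = 0x04
clock 1: out=0, reg = 0x82
clock 2: out=0, reg = 0xC1
clock 3: out=1, reg = 0x60
clock 4: out=0, reg = 0x30

0x30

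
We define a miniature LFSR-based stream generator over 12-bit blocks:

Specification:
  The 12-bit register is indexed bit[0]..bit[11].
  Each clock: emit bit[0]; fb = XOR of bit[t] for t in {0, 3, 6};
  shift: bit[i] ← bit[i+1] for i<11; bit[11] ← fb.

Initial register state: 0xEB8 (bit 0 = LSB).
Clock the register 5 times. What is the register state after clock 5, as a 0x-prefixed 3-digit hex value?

reg_0 = 0xEB8
clock 1: out=0, reg = 0xF5C
clock 2: out=0, reg = 0x7AE
clock 3: out=0, reg = 0xBD7
clock 4: out=1, reg = 0x5EB
clock 5: out=1, reg = 0xAF5

0xAF5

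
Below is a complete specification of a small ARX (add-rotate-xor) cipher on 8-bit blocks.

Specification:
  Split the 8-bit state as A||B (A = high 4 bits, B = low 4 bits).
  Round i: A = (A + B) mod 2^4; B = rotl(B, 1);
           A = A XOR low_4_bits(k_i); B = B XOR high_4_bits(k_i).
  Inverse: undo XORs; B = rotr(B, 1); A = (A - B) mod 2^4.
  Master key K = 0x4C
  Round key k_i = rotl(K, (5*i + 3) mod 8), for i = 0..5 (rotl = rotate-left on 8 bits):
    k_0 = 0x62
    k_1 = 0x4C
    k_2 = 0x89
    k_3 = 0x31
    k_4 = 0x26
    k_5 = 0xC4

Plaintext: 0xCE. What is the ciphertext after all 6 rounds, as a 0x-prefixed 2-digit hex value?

s_0 = plaintext = 0xCE
s_1 = Round(s_0, k_0) = 0x8B
s_2 = Round(s_1, k_1) = 0xF3
s_3 = Round(s_2, k_2) = 0xBE
s_4 = Round(s_3, k_3) = 0x8E
s_5 = Round(s_4, k_4) = 0x0F
s_6 = Round(s_5, k_5) = 0xB3

0xB3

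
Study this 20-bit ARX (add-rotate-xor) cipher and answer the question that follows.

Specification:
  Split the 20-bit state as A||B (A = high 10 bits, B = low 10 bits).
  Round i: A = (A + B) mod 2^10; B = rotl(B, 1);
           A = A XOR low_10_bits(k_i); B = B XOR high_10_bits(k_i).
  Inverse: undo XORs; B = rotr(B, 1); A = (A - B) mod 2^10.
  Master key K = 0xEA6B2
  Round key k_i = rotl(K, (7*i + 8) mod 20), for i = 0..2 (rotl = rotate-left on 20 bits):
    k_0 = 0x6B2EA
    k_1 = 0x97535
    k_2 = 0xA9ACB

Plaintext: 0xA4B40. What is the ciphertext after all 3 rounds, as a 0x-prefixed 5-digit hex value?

0x676AA

s_0 = plaintext = 0xA4B40
s_1 = Round(s_0, k_0) = 0xCE32D
s_2 = Round(s_1, k_1) = 0xD4006
s_3 = Round(s_2, k_2) = 0x676AA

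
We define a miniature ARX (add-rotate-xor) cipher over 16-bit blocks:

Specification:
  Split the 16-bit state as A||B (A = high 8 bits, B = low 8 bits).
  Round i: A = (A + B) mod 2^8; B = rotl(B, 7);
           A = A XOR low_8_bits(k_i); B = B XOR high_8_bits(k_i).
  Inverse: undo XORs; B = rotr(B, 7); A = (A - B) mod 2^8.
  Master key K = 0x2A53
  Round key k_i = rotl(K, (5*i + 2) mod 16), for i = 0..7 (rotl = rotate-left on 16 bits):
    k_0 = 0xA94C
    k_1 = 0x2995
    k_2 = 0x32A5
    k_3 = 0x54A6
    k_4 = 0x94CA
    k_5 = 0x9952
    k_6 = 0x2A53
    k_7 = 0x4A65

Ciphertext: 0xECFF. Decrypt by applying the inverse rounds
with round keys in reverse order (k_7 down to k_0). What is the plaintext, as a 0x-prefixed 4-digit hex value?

s_0 = ciphertext = 0xECFF
s_1 = InvRound(s_0, k_7) = 0x1E6B
s_2 = InvRound(s_1, k_6) = 0xCB82
s_3 = InvRound(s_2, k_5) = 0x6336
s_4 = InvRound(s_3, k_4) = 0x6445
s_5 = InvRound(s_4, k_3) = 0xA022
s_6 = InvRound(s_5, k_2) = 0xE520
s_7 = InvRound(s_6, k_1) = 0x5E12
s_8 = InvRound(s_7, k_0) = 0x9B77

0x9B77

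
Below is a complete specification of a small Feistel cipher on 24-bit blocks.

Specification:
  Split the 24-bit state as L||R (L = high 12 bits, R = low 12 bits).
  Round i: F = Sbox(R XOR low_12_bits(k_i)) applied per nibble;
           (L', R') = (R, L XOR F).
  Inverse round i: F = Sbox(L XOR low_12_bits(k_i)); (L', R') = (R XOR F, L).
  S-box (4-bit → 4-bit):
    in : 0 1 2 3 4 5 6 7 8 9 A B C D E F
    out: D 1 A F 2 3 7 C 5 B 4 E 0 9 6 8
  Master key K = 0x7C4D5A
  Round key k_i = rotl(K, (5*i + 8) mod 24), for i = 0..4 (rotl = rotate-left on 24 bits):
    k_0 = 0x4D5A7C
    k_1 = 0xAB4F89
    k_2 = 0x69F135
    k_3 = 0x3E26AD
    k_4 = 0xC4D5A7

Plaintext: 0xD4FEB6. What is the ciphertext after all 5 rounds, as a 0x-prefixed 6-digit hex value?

s_0 = plaintext = 0xD4FEB6
s_1 = Round(s_0, k_0) = 0xEB6F4B
s_2 = Round(s_1, k_1) = 0xF4B3BC
s_3 = Round(s_2, k_2) = 0x3BC510
s_4 = Round(s_3, k_3) = 0x510C55
s_5 = Round(s_4, k_4) = 0xC55E9A

0xC55E9A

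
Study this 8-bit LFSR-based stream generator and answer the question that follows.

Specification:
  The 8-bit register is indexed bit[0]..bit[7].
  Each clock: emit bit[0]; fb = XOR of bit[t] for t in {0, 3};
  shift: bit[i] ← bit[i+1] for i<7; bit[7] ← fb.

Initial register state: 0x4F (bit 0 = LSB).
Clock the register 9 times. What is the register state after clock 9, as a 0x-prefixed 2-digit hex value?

0x43

reg_0 = 0x4F
clock 1: out=1, reg = 0x27
clock 2: out=1, reg = 0x93
clock 3: out=1, reg = 0xC9
clock 4: out=1, reg = 0x64
clock 5: out=0, reg = 0x32
clock 6: out=0, reg = 0x19
clock 7: out=1, reg = 0x0C
clock 8: out=0, reg = 0x86
clock 9: out=0, reg = 0x43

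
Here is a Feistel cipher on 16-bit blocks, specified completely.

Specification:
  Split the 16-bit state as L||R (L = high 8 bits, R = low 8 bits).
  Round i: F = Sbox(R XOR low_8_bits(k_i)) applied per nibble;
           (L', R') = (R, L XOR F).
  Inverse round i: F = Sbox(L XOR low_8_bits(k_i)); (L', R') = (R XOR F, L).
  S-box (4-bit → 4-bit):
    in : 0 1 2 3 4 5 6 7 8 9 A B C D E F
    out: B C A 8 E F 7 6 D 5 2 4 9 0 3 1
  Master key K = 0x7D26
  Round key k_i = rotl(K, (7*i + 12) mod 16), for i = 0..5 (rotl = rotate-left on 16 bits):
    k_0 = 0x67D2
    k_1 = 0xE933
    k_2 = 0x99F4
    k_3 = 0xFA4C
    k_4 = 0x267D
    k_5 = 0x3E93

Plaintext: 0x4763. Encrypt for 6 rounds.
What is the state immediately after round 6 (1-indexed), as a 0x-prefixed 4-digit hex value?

s_0 = plaintext = 0x4763
s_1 = Round(s_0, k_0) = 0x630B
s_2 = Round(s_1, k_1) = 0x0BEE
s_3 = Round(s_2, k_2) = 0xEEC9
s_4 = Round(s_3, k_3) = 0xC931
s_5 = Round(s_4, k_4) = 0x3120
s_6 = Round(s_5, k_5) = 0x2079

0x2079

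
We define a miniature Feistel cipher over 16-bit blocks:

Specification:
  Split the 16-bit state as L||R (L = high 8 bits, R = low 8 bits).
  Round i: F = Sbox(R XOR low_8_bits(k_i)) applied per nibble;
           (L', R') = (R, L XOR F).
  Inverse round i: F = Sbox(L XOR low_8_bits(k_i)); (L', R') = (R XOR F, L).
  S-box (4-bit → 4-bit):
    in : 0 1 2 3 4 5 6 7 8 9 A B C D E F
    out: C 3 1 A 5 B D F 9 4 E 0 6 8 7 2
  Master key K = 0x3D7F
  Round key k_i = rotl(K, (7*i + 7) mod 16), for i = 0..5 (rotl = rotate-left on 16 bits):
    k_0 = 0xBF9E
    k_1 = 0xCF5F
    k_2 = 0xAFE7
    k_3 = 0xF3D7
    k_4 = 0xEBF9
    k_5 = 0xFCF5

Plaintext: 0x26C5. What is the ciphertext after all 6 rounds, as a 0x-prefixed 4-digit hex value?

s_0 = plaintext = 0x26C5
s_1 = Round(s_0, k_0) = 0xC596
s_2 = Round(s_1, k_1) = 0x96A1
s_3 = Round(s_2, k_2) = 0xA1CB
s_4 = Round(s_3, k_3) = 0xCB97
s_5 = Round(s_4, k_4) = 0x971C
s_6 = Round(s_5, k_5) = 0x1CE3

0x1CE3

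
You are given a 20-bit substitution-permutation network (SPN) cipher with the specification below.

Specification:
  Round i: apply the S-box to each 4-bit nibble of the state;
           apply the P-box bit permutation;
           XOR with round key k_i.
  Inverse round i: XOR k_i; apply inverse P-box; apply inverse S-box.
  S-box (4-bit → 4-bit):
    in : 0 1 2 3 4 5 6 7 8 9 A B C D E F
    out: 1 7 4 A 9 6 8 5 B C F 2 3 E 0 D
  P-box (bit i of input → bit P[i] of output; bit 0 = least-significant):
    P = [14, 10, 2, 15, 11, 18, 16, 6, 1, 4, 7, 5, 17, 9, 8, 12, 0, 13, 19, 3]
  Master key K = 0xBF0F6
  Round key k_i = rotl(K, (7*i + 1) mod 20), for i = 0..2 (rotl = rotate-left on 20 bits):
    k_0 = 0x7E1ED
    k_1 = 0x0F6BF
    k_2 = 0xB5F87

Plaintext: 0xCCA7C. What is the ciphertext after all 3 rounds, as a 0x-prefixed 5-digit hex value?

0x697A4

s_0 = plaintext = 0xCCA7C
s_1 = Round(s_0, k_0) = 0x48F5E
s_2 = Round(s_1, k_1) = 0x7E414
s_3 = Round(s_2, k_2) = 0x697A4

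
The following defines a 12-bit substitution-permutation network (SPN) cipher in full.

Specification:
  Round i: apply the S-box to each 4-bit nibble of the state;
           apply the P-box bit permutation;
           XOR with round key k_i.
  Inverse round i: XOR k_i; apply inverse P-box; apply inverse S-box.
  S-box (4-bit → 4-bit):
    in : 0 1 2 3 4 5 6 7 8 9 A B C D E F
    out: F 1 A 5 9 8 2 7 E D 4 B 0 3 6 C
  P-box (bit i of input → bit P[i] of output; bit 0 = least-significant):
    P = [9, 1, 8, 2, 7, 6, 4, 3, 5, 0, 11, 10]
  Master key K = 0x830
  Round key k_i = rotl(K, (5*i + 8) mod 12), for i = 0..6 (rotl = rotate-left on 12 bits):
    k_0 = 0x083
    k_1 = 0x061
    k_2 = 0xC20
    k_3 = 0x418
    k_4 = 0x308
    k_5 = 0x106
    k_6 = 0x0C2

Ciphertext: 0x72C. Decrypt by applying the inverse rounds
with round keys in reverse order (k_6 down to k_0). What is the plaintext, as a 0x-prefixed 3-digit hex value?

0x251

s_0 = ciphertext = 0x72C
s_1 = InvRound(s_0, k_6) = 0x4B0
s_2 = InvRound(s_1, k_5) = 0x438
s_3 = InvRound(s_2, k_4) = 0x4A3
s_4 = InvRound(s_3, k_3) = 0xD96
s_5 = InvRound(s_4, k_2) = 0x138
s_6 = InvRound(s_5, k_1) = 0x68A
s_7 = InvRound(s_6, k_0) = 0x251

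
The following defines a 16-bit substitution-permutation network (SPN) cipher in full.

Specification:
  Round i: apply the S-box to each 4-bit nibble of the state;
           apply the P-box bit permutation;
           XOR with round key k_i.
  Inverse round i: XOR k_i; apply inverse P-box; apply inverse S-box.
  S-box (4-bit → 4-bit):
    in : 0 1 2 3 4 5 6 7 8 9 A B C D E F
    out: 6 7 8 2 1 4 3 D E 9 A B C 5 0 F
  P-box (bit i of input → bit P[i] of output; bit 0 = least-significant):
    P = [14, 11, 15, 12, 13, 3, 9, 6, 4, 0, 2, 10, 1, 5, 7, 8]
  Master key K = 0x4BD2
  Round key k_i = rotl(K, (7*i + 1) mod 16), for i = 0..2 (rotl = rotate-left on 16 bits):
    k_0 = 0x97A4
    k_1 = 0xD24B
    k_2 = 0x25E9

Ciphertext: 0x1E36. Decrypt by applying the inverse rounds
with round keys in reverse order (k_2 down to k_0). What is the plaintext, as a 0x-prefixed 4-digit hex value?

s_0 = ciphertext = 0x1E36
s_1 = InvRound(s_0, k_2) = 0x71FA
s_2 = InvRound(s_1, k_1) = 0x86D5
s_3 = InvRound(s_2, k_0) = 0xA622

0xA622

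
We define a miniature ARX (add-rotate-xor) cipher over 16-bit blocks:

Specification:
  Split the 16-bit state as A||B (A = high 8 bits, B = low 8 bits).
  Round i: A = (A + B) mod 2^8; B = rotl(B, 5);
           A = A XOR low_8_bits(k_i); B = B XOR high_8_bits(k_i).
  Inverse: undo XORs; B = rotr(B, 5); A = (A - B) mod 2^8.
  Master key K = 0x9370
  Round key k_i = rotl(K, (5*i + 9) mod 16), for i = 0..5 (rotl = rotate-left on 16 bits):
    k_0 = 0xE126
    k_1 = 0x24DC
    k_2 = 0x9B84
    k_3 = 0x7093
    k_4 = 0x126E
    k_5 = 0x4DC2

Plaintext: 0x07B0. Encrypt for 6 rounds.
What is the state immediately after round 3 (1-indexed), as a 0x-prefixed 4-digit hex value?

0xAAC0

s_0 = plaintext = 0x07B0
s_1 = Round(s_0, k_0) = 0x91F7
s_2 = Round(s_1, k_1) = 0x54DA
s_3 = Round(s_2, k_2) = 0xAAC0
s_4 = Round(s_3, k_3) = 0xF968
s_5 = Round(s_4, k_4) = 0x0F1F
s_6 = Round(s_5, k_5) = 0xECAE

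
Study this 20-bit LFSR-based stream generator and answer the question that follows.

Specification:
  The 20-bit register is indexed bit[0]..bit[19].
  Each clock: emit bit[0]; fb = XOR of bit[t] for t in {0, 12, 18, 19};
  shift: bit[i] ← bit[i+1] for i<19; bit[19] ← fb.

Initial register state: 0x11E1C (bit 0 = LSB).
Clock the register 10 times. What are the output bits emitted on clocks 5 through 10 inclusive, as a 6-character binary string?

reg_0 = 0x11E1C
clock 1: out=0, reg = 0x88F0E
clock 2: out=0, reg = 0xC4787
clock 3: out=1, reg = 0xE23C3
clock 4: out=1, reg = 0xF11E1
clock 5: out=1, reg = 0x788F0
clock 6: out=0, reg = 0xBC478
clock 7: out=0, reg = 0xDE23C
clock 8: out=0, reg = 0x6F11E
clock 9: out=0, reg = 0x3788F
clock 10: out=1, reg = 0x1BC47

100001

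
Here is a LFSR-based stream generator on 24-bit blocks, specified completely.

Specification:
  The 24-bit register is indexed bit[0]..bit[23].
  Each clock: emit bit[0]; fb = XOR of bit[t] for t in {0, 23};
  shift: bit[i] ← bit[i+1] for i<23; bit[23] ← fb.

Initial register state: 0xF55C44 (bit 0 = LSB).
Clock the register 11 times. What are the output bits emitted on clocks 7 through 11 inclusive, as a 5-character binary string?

10001

reg_0 = 0xF55C44
clock 1: out=0, reg = 0xFAAE22
clock 2: out=0, reg = 0xFD5711
clock 3: out=1, reg = 0x7EAB88
clock 4: out=0, reg = 0x3F55C4
clock 5: out=0, reg = 0x1FAAE2
clock 6: out=0, reg = 0x0FD571
clock 7: out=1, reg = 0x87EAB8
clock 8: out=0, reg = 0xC3F55C
clock 9: out=0, reg = 0xE1FAAE
clock 10: out=0, reg = 0xF0FD57
clock 11: out=1, reg = 0x787EAB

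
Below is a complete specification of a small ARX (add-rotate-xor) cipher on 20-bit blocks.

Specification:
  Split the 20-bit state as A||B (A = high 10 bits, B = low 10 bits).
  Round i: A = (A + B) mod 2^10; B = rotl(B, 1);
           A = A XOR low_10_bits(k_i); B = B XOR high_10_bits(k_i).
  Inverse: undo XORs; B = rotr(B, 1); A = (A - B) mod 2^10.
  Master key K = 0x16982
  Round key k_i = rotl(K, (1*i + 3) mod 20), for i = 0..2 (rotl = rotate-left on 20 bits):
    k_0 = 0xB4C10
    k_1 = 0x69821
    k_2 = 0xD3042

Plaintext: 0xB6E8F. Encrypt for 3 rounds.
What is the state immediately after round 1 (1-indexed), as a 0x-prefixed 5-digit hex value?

s_0 = plaintext = 0xB6E8F
s_1 = Round(s_0, k_0) = 0x5EBCC
s_2 = Round(s_1, k_1) = 0x59E3F
s_3 = Round(s_2, k_2) = 0xF9333

0x5EBCC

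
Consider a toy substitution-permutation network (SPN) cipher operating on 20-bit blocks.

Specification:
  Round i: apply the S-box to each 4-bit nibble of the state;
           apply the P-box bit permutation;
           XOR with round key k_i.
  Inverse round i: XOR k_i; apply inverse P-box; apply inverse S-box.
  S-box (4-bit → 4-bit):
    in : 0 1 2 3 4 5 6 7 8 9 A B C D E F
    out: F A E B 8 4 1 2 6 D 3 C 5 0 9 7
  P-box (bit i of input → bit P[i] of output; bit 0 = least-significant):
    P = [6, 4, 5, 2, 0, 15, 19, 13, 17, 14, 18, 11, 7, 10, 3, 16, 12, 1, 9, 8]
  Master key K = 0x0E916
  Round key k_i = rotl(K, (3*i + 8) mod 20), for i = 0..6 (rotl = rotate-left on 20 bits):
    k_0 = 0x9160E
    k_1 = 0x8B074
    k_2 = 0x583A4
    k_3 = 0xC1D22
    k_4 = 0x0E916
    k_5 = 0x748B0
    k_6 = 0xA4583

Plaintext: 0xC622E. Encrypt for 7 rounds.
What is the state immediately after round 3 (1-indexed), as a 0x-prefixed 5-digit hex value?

s_0 = plaintext = 0xC622E
s_1 = Round(s_0, k_0) = 0x5ECCA
s_2 = Round(s_1, k_1) = 0x7B2A5
s_3 = Round(s_2, k_2) = 0x04B8F
s_4 = Round(s_3, k_3) = 0x18650
s_5 = Round(s_4, k_4) = 0xAEC68
s_6 = Round(s_5, k_5) = 0x05803
s_7 = Round(s_6, k_6) = 0x6B6DC

0x04B8F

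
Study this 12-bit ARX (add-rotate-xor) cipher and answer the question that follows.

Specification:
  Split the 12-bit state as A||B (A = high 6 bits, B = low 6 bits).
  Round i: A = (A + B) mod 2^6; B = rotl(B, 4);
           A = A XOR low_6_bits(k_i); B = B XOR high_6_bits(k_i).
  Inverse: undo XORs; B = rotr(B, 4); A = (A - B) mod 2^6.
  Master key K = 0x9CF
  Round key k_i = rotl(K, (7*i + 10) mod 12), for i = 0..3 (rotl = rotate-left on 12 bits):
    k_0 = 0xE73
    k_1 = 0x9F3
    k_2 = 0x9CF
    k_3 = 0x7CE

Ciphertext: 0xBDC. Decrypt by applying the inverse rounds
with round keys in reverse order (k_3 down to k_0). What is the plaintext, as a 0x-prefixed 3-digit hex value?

0x4F5

s_0 = ciphertext = 0xBDC
s_1 = InvRound(s_0, k_3) = 0x54C
s_2 = InvRound(s_1, k_2) = 0xB2E
s_3 = InvRound(s_2, k_1) = 0xEE4
s_4 = InvRound(s_3, k_0) = 0x4F5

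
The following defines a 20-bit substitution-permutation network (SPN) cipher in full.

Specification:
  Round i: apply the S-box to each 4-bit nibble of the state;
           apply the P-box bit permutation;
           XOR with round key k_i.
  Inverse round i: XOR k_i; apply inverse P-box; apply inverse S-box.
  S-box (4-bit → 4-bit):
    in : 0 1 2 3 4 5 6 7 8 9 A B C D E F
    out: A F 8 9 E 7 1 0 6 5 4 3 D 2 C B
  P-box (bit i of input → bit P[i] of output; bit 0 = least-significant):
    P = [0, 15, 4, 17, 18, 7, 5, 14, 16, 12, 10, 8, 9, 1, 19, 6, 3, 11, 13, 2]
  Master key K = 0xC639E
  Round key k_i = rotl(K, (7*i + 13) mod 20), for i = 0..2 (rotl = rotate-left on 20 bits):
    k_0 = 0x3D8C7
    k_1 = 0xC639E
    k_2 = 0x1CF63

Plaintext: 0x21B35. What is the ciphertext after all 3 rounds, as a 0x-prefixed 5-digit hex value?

0xD2DB3

s_0 = plaintext = 0x21B35
s_1 = Round(s_0, k_0) = 0xE0A90
s_2 = Round(s_1, k_1) = 0xAC7F8
s_3 = Round(s_2, k_2) = 0xD2DB3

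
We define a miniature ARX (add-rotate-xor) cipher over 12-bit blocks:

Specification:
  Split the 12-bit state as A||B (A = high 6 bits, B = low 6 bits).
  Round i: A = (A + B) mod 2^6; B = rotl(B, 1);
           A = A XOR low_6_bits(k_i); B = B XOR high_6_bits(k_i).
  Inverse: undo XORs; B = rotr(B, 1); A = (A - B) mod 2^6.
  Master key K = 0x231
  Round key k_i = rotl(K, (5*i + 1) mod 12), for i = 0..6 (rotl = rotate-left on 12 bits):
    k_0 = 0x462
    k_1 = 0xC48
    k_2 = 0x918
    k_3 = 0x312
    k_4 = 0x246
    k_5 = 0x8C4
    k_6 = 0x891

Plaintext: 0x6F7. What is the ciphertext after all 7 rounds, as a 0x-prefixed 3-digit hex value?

0xAAF

s_0 = plaintext = 0x6F7
s_1 = Round(s_0, k_0) = 0xC3E
s_2 = Round(s_1, k_1) = 0x98C
s_3 = Round(s_2, k_2) = 0xABC
s_4 = Round(s_3, k_3) = 0xD35
s_5 = Round(s_4, k_4) = 0xBE2
s_6 = Round(s_5, k_5) = 0x566
s_7 = Round(s_6, k_6) = 0xAAF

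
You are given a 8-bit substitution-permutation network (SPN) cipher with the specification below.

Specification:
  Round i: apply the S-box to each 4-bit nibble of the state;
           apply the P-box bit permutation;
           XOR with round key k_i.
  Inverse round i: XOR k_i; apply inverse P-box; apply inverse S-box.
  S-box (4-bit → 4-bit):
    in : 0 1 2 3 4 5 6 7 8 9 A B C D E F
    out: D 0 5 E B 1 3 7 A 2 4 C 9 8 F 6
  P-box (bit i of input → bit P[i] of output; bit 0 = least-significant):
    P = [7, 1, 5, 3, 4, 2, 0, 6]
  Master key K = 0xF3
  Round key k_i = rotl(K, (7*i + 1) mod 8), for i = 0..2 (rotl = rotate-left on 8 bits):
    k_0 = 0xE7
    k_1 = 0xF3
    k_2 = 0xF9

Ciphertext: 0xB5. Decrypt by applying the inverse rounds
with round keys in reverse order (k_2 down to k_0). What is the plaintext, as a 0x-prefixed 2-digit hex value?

0x92

s_0 = ciphertext = 0xB5
s_1 = InvRound(s_0, k_2) = 0x8D
s_2 = InvRound(s_1, k_1) = 0x43
s_3 = InvRound(s_2, k_0) = 0x92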